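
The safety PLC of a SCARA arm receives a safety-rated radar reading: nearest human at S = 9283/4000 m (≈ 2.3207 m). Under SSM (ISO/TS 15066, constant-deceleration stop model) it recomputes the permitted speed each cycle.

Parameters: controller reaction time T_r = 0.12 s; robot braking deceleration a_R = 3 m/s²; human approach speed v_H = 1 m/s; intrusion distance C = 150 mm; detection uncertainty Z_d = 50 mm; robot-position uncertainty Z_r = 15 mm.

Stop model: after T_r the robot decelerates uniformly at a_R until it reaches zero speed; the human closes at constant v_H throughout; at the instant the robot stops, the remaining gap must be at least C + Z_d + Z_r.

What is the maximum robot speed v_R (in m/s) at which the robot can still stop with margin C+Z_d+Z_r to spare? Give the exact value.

at the boundary: (1/6)·v² + (34/75)·v + (-7943/4000) = 0
  disc = (34/75)² − 4·(1/6)·(-7943/4000) = 137641/90000 ; √disc = 371/300
  v_R = (−(34/75) + 371/300) / (2·(1/6)) = 47/20 m/s
check:
braking lasts T_s = (47/20)/3 = 0.7833 s
reaction-phase robot travel = 2.3500·0.1200 = 0.2820 m
robot covers 2.3500·0.7833 − ½·3.0000·0.7833² = 0.9204 m while stopping
human closes 1.0000·0.9033 = 0.9033 m
C+Z_d+Z_r = 0.1500+0.0500+0.0150 = 0.2150 m
sum ≈ 0.2820+0.9204+0.9033+0.2150 ≈ 2.3207 m = S ✓

v_R_max = 47/20 m/s = 2.3500 m/s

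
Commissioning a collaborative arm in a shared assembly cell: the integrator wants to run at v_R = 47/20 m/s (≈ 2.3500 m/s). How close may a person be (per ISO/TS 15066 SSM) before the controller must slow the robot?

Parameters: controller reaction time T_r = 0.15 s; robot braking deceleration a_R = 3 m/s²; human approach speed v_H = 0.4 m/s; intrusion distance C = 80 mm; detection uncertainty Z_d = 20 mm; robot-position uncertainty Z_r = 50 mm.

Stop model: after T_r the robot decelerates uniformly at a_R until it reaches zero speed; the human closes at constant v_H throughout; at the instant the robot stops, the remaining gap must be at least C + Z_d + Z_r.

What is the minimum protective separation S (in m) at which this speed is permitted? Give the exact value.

S_min = 1437/800 m = 1.7962 m

braking lasts T_s = (47/20)/3 = 0.7833 s
robot covers v_R·T_r = 2.3500·0.1500 = 0.3525 m before braking
robot covers 2.3500·0.7833 − ½·3.0000·0.7833² = 0.9204 m while stopping
person approaches 0.4000·(0.1500+0.7833) = 0.3733 m
C+Z_d+Z_r = 0.0800+0.0200+0.0500 = 0.1500 m
S_min ≈ 0.3525+0.9204+0.3733+0.1500  ⇒  S_min = 1437/800 m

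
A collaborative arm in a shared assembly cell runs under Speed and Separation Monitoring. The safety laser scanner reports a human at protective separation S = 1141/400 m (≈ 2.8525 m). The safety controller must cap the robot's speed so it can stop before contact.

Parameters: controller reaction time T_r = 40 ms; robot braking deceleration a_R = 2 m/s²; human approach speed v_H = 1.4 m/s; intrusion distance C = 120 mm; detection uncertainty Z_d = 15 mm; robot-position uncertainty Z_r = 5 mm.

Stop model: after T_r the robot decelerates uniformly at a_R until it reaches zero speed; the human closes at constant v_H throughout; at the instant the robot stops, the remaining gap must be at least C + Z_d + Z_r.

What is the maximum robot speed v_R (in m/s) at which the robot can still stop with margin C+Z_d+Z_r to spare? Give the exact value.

v_R_max = 21/10 m/s = 2.1000 m/s

collect terms ⇒ (1/4)·v_R² + (37/50)·v_R + (-5313/2000) = 0
  disc = (37/50)² − 4·(1/4)·(-5313/2000) = 32041/10000 ; √disc = 179/100
  v_R = (−(37/50) + 179/100) / (2·(1/4)) = 21/10 m/s
check:
braking lasts T_s = (21/10)/2 = 1.0500 s
robot covers v_R·T_r = 2.1000·0.0400 = 0.0840 m before braking
braking distance = 2.1000²/(2·2.0000) = 1.1025 m
human closes 1.4000·1.0900 = 1.5260 m
C+Z_d+Z_r = 0.1200+0.0150+0.0050 = 0.1400 m
sum ≈ 0.0840+1.1025+1.5260+0.1400 ≈ 2.8525 m = S ✓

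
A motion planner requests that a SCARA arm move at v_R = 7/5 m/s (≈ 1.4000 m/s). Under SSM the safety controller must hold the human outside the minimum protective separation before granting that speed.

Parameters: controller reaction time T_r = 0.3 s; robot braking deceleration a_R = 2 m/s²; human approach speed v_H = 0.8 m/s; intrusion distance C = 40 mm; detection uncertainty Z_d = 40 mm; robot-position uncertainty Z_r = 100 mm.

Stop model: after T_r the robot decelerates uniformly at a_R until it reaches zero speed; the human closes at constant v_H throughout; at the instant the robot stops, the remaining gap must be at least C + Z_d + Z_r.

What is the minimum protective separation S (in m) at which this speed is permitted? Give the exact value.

S_min = 189/100 m = 1.8900 m

T_s = v_R/a_R = (7/5)/2 = 0.7000 s
reaction-phase robot travel = 1.4000·0.3000 = 0.4200 m
braking distance = 1.4000²/(2·2.0000) = 0.4900 m
person approaches 0.8000·(0.3000+0.7000) = 0.8000 m
residual clearance needed = 0.0400+0.0400+0.1000 = 0.1800 m
S_min ≈ 0.4200+0.4900+0.8000+0.1800  ⇒  S_min = 189/100 m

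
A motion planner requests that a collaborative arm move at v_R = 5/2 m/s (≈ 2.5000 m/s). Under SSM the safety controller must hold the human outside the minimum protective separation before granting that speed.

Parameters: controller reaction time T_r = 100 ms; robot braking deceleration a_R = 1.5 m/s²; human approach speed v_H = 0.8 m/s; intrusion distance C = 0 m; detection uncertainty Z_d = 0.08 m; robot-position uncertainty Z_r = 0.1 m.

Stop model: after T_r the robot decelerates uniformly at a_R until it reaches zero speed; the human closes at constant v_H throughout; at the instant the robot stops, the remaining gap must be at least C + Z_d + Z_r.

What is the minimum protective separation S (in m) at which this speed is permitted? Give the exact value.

S_min = 589/150 m = 3.9267 m

stop time T_s = (5/2)/(3/2) = 1.6667 s
robot covers v_R·T_r = 2.5000·0.1000 = 0.2500 m before braking
braking distance = 2.5000²/(2·1.5000) = 2.0833 m
human over T_r+T_s: 0.8000·(0.1000+1.6667) = 1.4133 m
residual clearance needed = 0.0000+0.0800+0.1000 = 0.1800 m
S_min ≈ 0.2500+2.0833+1.4133+0.1800  ⇒  S_min = 589/150 m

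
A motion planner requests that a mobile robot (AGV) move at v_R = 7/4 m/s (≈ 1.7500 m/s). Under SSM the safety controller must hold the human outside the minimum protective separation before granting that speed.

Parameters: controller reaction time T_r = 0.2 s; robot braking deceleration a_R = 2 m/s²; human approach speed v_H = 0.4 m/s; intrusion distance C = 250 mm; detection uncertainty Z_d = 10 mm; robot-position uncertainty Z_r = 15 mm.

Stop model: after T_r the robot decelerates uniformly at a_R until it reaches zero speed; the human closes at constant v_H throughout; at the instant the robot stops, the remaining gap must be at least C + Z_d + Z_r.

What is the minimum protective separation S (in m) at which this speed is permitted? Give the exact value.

T_s = v_R/a_R = (7/4)/2 = 0.8750 s
reaction-phase robot travel = 1.7500·0.2000 = 0.3500 m
robot covers 1.7500·0.8750 − ½·2.0000·0.8750² = 0.7656 m while stopping
person approaches 0.4000·(0.2000+0.8750) = 0.4300 m
C+Z_d+Z_r = 0.2500+0.0100+0.0150 = 0.2750 m
S_min ≈ 0.3500+0.7656+0.4300+0.2750  ⇒  S_min = 2913/1600 m

S_min = 2913/1600 m = 1.8206 m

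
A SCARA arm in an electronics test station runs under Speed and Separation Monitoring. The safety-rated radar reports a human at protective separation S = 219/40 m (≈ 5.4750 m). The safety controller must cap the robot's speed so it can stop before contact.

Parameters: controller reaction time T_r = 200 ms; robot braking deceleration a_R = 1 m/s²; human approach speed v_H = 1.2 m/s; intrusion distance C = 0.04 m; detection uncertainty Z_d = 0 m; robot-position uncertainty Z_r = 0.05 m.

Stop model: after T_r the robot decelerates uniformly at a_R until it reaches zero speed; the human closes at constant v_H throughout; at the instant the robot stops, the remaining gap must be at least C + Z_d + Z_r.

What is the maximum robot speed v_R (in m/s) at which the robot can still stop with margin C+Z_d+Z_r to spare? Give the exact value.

v_R_max = 21/10 m/s = 2.1000 m/s

quadratic (1/2)·v² + (7/5)·v + (-1029/200) = 0
  disc = (7/5)² − 4·(1/2)·(-1029/200) = 49/4 ; √disc = 7/2
  v_R = (−(7/5) + 7/2) / (2·(1/2)) = 21/10 m/s
check:
T_s = v_R/a_R = (21/10)/1 = 2.1000 s
robot covers v_R·T_r = 2.1000·0.2000 = 0.4200 m before braking
robot under decel: 2.1000²/(2·1.0000) = 2.2050 m
human over T_r+T_s: 1.2000·(0.2000+2.1000) = 2.7600 m
margins: 0.0400+0.0000+0.0500 = 0.0900 m
sum ≈ 0.4200+2.2050+2.7600+0.0900 ≈ 5.4750 m = S ✓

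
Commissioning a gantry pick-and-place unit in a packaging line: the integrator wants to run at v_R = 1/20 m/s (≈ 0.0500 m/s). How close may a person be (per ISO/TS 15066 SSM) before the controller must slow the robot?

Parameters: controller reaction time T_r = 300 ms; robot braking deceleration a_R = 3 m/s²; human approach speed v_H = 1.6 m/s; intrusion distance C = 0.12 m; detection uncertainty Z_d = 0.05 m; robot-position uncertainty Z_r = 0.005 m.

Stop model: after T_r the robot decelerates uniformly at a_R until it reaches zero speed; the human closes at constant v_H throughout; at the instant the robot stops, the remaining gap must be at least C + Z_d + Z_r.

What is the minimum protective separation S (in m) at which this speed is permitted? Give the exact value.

S_min = 1673/2400 m = 0.6971 m

stop time T_s = (1/20)/3 = 0.0167 s
robot in T_r: 0.0500·0.3000 = 0.0150 m
robot under decel: 0.0500²/(2·3.0000) = 0.0004 m
human over T_r+T_s: 1.6000·(0.3000+0.0167) = 0.5067 m
margins: 0.1200+0.0500+0.0050 = 0.1750 m
S_min ≈ 0.0150+0.0004+0.5067+0.1750  ⇒  S_min = 1673/2400 m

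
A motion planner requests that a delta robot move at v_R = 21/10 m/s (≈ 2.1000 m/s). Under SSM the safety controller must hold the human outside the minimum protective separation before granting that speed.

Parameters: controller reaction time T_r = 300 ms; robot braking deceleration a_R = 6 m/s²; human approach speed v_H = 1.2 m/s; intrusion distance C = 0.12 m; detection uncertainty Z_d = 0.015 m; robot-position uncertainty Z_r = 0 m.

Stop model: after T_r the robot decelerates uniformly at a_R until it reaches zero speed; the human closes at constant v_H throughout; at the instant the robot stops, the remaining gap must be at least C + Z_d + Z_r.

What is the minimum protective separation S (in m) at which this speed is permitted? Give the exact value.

T_s = v_R/a_R = (21/10)/6 = 0.3500 s
robot in T_r: 2.1000·0.3000 = 0.6300 m
robot under decel: 2.1000²/(2·6.0000) = 0.3675 m
human over T_r+T_s: 1.2000·(0.3000+0.3500) = 0.7800 m
residual clearance needed = 0.1200+0.0150+0.0000 = 0.1350 m
S_min ≈ 0.6300+0.3675+0.7800+0.1350  ⇒  S_min = 153/80 m

S_min = 153/80 m = 1.9125 m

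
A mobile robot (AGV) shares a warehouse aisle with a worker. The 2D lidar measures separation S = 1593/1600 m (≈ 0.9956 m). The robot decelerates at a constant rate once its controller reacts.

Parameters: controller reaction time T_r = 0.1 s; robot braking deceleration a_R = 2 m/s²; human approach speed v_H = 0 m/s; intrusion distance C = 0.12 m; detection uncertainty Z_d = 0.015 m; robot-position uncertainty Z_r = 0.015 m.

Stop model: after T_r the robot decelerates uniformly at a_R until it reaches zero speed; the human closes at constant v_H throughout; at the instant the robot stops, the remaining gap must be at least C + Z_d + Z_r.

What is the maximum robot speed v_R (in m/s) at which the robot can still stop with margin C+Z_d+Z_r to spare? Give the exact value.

at the boundary: (1/4)·v² + (1/10)·v + (-1353/1600) = 0
  disc = (1/10)² − 4·(1/4)·(-1353/1600) = 1369/1600 ; √disc = 37/40
  v_R = (−(1/10) + 37/40) / (2·(1/4)) = 33/20 m/s
check:
T_s = v_R/a_R = (33/20)/2 = 0.8250 s
robot covers v_R·T_r = 1.6500·0.1000 = 0.1650 m before braking
robot covers 1.6500·0.8250 − ½·2.0000·0.8250² = 0.6806 m while stopping
person approaches 0.0000·(0.1000+0.8250) = 0.0000 m
residual clearance needed = 0.1200+0.0150+0.0150 = 0.1500 m
sum ≈ 0.1650+0.6806+0.0000+0.1500 ≈ 0.9956 m = S ✓

v_R_max = 33/20 m/s = 1.6500 m/s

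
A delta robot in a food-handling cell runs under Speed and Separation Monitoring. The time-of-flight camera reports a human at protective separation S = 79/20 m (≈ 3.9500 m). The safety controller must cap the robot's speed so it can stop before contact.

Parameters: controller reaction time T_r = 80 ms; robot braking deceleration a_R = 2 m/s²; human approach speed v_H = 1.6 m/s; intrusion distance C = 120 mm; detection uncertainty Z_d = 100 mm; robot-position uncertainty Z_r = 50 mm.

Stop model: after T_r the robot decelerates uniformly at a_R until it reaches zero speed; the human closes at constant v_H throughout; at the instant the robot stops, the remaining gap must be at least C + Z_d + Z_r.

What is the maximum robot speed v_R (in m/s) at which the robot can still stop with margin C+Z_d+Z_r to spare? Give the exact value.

quadratic (1/4)·v² + (22/25)·v + (-444/125) = 0
  disc = (22/25)² − 4·(1/4)·(-444/125) = 2704/625 ; √disc = 52/25
  v_R = (−(22/25) + 52/25) / (2·(1/4)) = 12/5 m/s
check:
braking lasts T_s = (12/5)/2 = 1.2000 s
robot in T_r: 2.4000·0.0800 = 0.1920 m
robot under decel: 2.4000²/(2·2.0000) = 1.4400 m
human over T_r+T_s: 1.6000·(0.0800+1.2000) = 2.0480 m
residual clearance needed = 0.1200+0.1000+0.0500 = 0.2700 m
sum ≈ 0.1920+1.4400+2.0480+0.2700 ≈ 3.9500 m = S ✓

v_R_max = 12/5 m/s = 2.4000 m/s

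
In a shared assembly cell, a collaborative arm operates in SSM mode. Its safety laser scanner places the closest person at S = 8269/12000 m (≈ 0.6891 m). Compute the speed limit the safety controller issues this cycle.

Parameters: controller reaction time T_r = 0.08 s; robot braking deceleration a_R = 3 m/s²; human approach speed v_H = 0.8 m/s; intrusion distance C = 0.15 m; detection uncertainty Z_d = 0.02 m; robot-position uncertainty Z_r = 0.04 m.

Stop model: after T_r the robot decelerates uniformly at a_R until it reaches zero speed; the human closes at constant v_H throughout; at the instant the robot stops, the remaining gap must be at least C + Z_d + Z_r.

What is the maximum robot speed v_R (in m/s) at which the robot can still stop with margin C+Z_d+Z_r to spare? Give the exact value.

v_R_max = 17/20 m/s = 0.8500 m/s

quadratic (1/6)·v² + (26/75)·v + (-4981/12000) = 0
  disc = (26/75)² − 4·(1/6)·(-4981/12000) = 3969/10000 ; √disc = 63/100
  v_R = (−(26/75) + 63/100) / (2·(1/6)) = 17/20 m/s
check:
braking lasts T_s = (17/20)/3 = 0.2833 s
robot in T_r: 0.8500·0.0800 = 0.0680 m
braking distance = 0.8500²/(2·3.0000) = 0.1204 m
human closes 0.8000·0.3633 = 0.2907 m
C+Z_d+Z_r = 0.1500+0.0200+0.0400 = 0.2100 m
sum ≈ 0.0680+0.1204+0.2907+0.2100 ≈ 0.6891 m = S ✓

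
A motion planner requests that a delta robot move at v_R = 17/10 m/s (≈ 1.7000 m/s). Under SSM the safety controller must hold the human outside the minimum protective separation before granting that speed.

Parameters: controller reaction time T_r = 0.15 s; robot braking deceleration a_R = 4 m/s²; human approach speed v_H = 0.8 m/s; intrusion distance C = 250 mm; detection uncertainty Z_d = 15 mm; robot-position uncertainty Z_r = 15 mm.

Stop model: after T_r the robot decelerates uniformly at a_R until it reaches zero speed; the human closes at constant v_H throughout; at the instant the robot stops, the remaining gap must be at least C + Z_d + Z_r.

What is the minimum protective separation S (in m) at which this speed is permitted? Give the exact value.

S_min = 217/160 m = 1.3562 m

T_s = v_R/a_R = (17/10)/4 = 0.4250 s
robot covers v_R·T_r = 1.7000·0.1500 = 0.2550 m before braking
robot covers 1.7000·0.4250 − ½·4.0000·0.4250² = 0.3613 m while stopping
person approaches 0.8000·(0.1500+0.4250) = 0.4600 m
margins: 0.2500+0.0150+0.0150 = 0.2800 m
S_min ≈ 0.2550+0.3613+0.4600+0.2800  ⇒  S_min = 217/160 m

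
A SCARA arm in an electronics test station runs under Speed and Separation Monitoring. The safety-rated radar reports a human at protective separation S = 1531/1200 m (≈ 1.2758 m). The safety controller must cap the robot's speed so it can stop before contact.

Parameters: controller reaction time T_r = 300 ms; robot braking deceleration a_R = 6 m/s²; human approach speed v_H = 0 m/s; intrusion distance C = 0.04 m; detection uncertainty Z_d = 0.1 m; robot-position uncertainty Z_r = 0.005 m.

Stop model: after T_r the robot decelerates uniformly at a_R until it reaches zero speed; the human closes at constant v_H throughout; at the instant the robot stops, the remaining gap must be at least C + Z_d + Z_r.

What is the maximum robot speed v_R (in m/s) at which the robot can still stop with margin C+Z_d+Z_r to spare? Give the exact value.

v_R_max = 23/10 m/s = 2.3000 m/s

collect terms ⇒ (1/12)·v_R² + (3/10)·v_R + (-1357/1200) = 0
  disc = (3/10)² − 4·(1/12)·(-1357/1200) = 1681/3600 ; √disc = 41/60
  v_R = (−(3/10) + 41/60) / (2·(1/12)) = 23/10 m/s
check:
stop time T_s = (23/10)/6 = 0.3833 s
robot in T_r: 2.3000·0.3000 = 0.6900 m
robot under decel: 2.3000²/(2·6.0000) = 0.4408 m
person approaches 0.0000·(0.3000+0.3833) = 0.0000 m
residual clearance needed = 0.0400+0.1000+0.0050 = 0.1450 m
sum ≈ 0.6900+0.4408+0.0000+0.1450 ≈ 1.2758 m = S ✓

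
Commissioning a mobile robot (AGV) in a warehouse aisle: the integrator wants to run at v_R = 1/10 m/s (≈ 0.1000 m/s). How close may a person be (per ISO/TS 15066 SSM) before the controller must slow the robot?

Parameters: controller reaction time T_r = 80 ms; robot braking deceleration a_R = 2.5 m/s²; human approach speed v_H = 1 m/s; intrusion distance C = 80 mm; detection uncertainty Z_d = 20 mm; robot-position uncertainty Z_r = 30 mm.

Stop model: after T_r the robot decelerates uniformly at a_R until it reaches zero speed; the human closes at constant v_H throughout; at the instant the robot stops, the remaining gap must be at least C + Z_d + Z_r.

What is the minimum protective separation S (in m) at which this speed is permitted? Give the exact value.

braking lasts T_s = (1/10)/(5/2) = 0.0400 s
robot in T_r: 0.1000·0.0800 = 0.0080 m
robot covers 0.1000·0.0400 − ½·2.5000·0.0400² = 0.0020 m while stopping
human over T_r+T_s: 1.0000·(0.0800+0.0400) = 0.1200 m
residual clearance needed = 0.0800+0.0200+0.0300 = 0.1300 m
S_min ≈ 0.0080+0.0020+0.1200+0.1300  ⇒  S_min = 13/50 m

S_min = 13/50 m = 0.2600 m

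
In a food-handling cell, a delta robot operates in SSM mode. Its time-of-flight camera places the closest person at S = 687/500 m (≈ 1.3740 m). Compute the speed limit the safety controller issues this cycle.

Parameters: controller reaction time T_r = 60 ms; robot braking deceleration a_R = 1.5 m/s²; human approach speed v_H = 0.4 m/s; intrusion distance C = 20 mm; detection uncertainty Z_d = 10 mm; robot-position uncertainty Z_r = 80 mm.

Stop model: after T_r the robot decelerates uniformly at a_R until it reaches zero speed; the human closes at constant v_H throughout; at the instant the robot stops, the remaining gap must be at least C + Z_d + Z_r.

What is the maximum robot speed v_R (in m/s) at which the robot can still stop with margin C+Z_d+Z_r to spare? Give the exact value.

at the boundary: (1/3)·v² + (49/150)·v + (-31/25) = 0
  disc = (49/150)² − 4·(1/3)·(-31/25) = 39601/22500 ; √disc = 199/150
  v_R = (−(49/150) + 199/150) / (2·(1/3)) = 3/2 m/s
check:
T_s = v_R/a_R = (3/2)/(3/2) = 1.0000 s
reaction-phase robot travel = 1.5000·0.0600 = 0.0900 m
robot under decel: 1.5000²/(2·1.5000) = 0.7500 m
human closes 0.4000·1.0600 = 0.4240 m
residual clearance needed = 0.0200+0.0100+0.0800 = 0.1100 m
sum ≈ 0.0900+0.7500+0.4240+0.1100 ≈ 1.3740 m = S ✓

v_R_max = 3/2 m/s = 1.5000 m/s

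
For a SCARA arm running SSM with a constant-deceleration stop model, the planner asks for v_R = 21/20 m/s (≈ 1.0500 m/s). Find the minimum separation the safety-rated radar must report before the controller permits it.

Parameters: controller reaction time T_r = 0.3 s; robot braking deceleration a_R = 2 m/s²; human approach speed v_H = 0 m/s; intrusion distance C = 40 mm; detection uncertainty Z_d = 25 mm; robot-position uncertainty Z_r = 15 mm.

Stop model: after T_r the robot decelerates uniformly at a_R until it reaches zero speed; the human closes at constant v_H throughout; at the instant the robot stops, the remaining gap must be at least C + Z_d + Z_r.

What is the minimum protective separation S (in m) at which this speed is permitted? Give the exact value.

S_min = 1073/1600 m = 0.6706 m

stop time T_s = (21/20)/2 = 0.5250 s
robot in T_r: 1.0500·0.3000 = 0.3150 m
braking distance = 1.0500²/(2·2.0000) = 0.2756 m
person approaches 0.0000·(0.3000+0.5250) = 0.0000 m
residual clearance needed = 0.0400+0.0250+0.0150 = 0.0800 m
S_min ≈ 0.3150+0.2756+0.0000+0.0800  ⇒  S_min = 1073/1600 m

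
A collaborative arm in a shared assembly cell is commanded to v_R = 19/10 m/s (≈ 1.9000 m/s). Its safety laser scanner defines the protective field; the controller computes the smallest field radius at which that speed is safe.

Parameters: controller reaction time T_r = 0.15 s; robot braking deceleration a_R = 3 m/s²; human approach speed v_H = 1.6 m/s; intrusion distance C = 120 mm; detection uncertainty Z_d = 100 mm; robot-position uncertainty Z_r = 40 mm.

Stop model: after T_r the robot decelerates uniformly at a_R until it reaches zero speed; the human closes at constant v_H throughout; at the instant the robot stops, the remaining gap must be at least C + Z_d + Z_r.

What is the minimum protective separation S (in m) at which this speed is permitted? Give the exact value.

braking lasts T_s = (19/10)/3 = 0.6333 s
robot in T_r: 1.9000·0.1500 = 0.2850 m
braking distance = 1.9000²/(2·3.0000) = 0.6017 m
human closes 1.6000·0.7833 = 1.2533 m
margins: 0.1200+0.1000+0.0400 = 0.2600 m
S_min ≈ 0.2850+0.6017+1.2533+0.2600  ⇒  S_min = 12/5 m

S_min = 12/5 m = 2.4000 m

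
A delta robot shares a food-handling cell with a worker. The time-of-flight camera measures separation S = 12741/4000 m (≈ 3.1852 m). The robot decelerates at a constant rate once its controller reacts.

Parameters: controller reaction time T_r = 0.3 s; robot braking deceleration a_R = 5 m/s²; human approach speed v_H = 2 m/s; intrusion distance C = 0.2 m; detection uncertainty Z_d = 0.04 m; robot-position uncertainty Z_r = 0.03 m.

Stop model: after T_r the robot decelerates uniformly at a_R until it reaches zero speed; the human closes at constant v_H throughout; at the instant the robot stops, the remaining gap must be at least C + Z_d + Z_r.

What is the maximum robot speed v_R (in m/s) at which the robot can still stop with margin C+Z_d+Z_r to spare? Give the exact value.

v_R_max = 49/20 m/s = 2.4500 m/s

at the boundary: (1/10)·v² + (7/10)·v + (-9261/4000) = 0
  disc = (7/10)² − 4·(1/10)·(-9261/4000) = 14161/10000 ; √disc = 119/100
  v_R = (−(7/10) + 119/100) / (2·(1/10)) = 49/20 m/s
check:
braking lasts T_s = (49/20)/5 = 0.4900 s
robot covers v_R·T_r = 2.4500·0.3000 = 0.7350 m before braking
braking distance = 2.4500²/(2·5.0000) = 0.6002 m
human closes 2.0000·0.7900 = 1.5800 m
C+Z_d+Z_r = 0.2000+0.0400+0.0300 = 0.2700 m
sum ≈ 0.7350+0.6002+1.5800+0.2700 ≈ 3.1852 m = S ✓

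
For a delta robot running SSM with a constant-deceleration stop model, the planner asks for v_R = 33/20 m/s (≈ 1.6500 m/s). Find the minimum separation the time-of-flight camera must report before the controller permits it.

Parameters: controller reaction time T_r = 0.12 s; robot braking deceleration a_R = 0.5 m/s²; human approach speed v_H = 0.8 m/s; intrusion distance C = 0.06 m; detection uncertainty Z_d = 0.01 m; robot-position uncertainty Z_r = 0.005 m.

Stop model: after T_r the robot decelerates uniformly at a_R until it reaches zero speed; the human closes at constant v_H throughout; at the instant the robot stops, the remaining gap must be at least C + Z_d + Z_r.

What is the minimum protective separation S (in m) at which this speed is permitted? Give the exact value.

braking lasts T_s = (33/20)/(1/2) = 3.3000 s
reaction-phase robot travel = 1.6500·0.1200 = 0.1980 m
robot covers 1.6500·3.3000 − ½·0.5000·3.3000² = 2.7225 m while stopping
person approaches 0.8000·(0.1200+3.3000) = 2.7360 m
C+Z_d+Z_r = 0.0600+0.0100+0.0050 = 0.0750 m
S_min ≈ 0.1980+2.7225+2.7360+0.0750  ⇒  S_min = 11463/2000 m

S_min = 11463/2000 m = 5.7315 m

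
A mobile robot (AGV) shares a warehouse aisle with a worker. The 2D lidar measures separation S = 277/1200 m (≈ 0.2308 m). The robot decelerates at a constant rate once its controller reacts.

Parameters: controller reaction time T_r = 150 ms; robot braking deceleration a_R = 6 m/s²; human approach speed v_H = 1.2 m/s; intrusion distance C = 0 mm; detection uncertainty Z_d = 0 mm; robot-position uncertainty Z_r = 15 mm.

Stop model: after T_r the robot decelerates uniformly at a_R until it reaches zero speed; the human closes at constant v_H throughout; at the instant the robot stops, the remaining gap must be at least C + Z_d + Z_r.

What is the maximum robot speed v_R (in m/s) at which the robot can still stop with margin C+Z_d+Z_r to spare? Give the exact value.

quadratic (1/12)·v² + (7/20)·v + (-43/1200) = 0
  disc = (7/20)² − 4·(1/12)·(-43/1200) = 121/900 ; √disc = 11/30
  v_R = (−(7/20) + 11/30) / (2·(1/12)) = 1/10 m/s
check:
braking lasts T_s = (1/10)/6 = 0.0167 s
robot in T_r: 0.1000·0.1500 = 0.0150 m
robot covers 0.1000·0.0167 − ½·6.0000·0.0167² = 0.0008 m while stopping
human closes 1.2000·0.1667 = 0.2000 m
C+Z_d+Z_r = 0.0000+0.0000+0.0150 = 0.0150 m
sum ≈ 0.0150+0.0008+0.2000+0.0150 ≈ 0.2308 m = S ✓

v_R_max = 1/10 m/s = 0.1000 m/s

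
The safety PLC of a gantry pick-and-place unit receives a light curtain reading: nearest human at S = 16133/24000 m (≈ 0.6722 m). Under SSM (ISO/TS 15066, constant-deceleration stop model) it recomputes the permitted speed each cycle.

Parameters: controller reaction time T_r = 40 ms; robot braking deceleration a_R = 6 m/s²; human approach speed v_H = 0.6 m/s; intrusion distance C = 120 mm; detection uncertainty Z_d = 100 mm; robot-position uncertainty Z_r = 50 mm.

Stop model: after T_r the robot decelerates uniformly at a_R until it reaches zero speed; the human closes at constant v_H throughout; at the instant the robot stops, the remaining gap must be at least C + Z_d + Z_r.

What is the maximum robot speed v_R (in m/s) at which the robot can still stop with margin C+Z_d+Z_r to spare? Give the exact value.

v_R_max = 29/20 m/s = 1.4500 m/s

collect terms ⇒ (1/12)·v_R² + (7/50)·v_R + (-9077/24000) = 0
  disc = (7/50)² − 4·(1/12)·(-9077/24000) = 52441/360000 ; √disc = 229/600
  v_R = (−(7/50) + 229/600) / (2·(1/12)) = 29/20 m/s
check:
stop time T_s = (29/20)/6 = 0.2417 s
reaction-phase robot travel = 1.4500·0.0400 = 0.0580 m
robot covers 1.4500·0.2417 − ½·6.0000·0.2417² = 0.1752 m while stopping
human over T_r+T_s: 0.6000·(0.0400+0.2417) = 0.1690 m
residual clearance needed = 0.1200+0.1000+0.0500 = 0.2700 m
sum ≈ 0.0580+0.1752+0.1690+0.2700 ≈ 0.6722 m = S ✓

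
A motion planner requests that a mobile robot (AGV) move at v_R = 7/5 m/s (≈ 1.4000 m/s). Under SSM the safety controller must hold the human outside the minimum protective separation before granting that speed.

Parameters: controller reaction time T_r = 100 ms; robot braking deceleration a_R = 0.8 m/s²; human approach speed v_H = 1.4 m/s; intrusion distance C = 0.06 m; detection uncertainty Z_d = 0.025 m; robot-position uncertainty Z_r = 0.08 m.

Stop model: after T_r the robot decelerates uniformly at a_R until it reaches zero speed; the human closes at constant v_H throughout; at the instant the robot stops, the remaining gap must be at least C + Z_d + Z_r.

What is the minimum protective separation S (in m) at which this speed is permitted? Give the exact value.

stop time T_s = (7/5)/(4/5) = 1.7500 s
robot in T_r: 1.4000·0.1000 = 0.1400 m
robot under decel: 1.4000²/(2·0.8000) = 1.2250 m
human closes 1.4000·1.8500 = 2.5900 m
residual clearance needed = 0.0600+0.0250+0.0800 = 0.1650 m
S_min ≈ 0.1400+1.2250+2.5900+0.1650  ⇒  S_min = 103/25 m

S_min = 103/25 m = 4.1200 m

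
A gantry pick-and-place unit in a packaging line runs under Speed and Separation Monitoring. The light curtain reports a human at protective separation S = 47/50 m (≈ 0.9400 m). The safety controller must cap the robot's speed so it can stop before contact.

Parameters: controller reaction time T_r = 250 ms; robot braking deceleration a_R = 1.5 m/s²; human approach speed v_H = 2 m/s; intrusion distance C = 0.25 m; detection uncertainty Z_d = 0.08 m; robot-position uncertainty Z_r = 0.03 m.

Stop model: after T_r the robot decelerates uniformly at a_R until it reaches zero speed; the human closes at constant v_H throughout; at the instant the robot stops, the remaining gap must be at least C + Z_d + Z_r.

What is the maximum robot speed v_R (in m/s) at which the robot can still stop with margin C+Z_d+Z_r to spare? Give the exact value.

quadratic (1/3)·v² + (19/12)·v + (-2/25) = 0
  disc = (19/12)² − 4·(1/3)·(-2/25) = 9409/3600 ; √disc = 97/60
  v_R = (−(19/12) + 97/60) / (2·(1/3)) = 1/20 m/s
check:
stop time T_s = (1/20)/(3/2) = 0.0333 s
reaction-phase robot travel = 0.0500·0.2500 = 0.0125 m
robot under decel: 0.0500²/(2·1.5000) = 0.0008 m
human over T_r+T_s: 2.0000·(0.2500+0.0333) = 0.5667 m
margins: 0.2500+0.0800+0.0300 = 0.3600 m
sum ≈ 0.0125+0.0008+0.5667+0.3600 ≈ 0.9400 m = S ✓

v_R_max = 1/20 m/s = 0.0500 m/s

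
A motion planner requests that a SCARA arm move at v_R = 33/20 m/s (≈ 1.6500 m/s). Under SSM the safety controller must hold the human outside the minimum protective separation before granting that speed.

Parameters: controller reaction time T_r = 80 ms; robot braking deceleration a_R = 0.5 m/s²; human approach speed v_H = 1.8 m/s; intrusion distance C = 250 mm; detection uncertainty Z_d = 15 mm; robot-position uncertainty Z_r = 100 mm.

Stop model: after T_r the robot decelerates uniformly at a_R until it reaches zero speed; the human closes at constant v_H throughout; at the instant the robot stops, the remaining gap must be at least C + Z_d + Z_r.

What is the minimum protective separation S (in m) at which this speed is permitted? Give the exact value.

T_s = v_R/a_R = (33/20)/(1/2) = 3.3000 s
robot in T_r: 1.6500·0.0800 = 0.1320 m
robot covers 1.6500·3.3000 − ½·0.5000·3.3000² = 2.7225 m while stopping
human over T_r+T_s: 1.8000·(0.0800+3.3000) = 6.0840 m
margins: 0.2500+0.0150+0.1000 = 0.3650 m
S_min ≈ 0.1320+2.7225+6.0840+0.3650  ⇒  S_min = 18607/2000 m

S_min = 18607/2000 m = 9.3035 m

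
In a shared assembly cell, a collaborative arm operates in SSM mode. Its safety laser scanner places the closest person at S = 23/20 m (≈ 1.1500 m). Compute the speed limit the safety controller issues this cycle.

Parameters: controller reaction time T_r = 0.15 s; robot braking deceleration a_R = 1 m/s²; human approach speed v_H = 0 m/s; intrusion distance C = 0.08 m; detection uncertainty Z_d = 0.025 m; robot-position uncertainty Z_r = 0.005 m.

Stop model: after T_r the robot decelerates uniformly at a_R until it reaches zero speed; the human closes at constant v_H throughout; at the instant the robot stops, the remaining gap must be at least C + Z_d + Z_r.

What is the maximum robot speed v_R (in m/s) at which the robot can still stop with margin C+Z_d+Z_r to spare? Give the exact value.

quadratic (1/2)·v² + (3/20)·v + (-26/25) = 0
  disc = (3/20)² − 4·(1/2)·(-26/25) = 841/400 ; √disc = 29/20
  v_R = (−(3/20) + 29/20) / (2·(1/2)) = 13/10 m/s
check:
braking lasts T_s = (13/10)/1 = 1.3000 s
reaction-phase robot travel = 1.3000·0.1500 = 0.1950 m
robot covers 1.3000·1.3000 − ½·1.0000·1.3000² = 0.8450 m while stopping
person approaches 0.0000·(0.1500+1.3000) = 0.0000 m
margins: 0.0800+0.0250+0.0050 = 0.1100 m
sum ≈ 0.1950+0.8450+0.0000+0.1100 ≈ 1.1500 m = S ✓

v_R_max = 13/10 m/s = 1.3000 m/s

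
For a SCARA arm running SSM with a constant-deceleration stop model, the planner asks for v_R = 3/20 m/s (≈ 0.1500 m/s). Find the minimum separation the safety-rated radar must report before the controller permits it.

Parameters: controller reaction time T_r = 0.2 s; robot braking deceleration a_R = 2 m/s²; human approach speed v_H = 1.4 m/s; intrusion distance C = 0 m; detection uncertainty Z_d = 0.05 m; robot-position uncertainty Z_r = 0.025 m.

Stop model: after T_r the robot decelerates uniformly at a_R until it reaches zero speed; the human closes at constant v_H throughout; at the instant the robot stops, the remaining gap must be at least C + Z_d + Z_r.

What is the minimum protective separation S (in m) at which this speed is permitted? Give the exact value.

S_min = 793/1600 m = 0.4956 m

stop time T_s = (3/20)/2 = 0.0750 s
robot in T_r: 0.1500·0.2000 = 0.0300 m
robot covers 0.1500·0.0750 − ½·2.0000·0.0750² = 0.0056 m while stopping
human closes 1.4000·0.2750 = 0.3850 m
C+Z_d+Z_r = 0.0000+0.0500+0.0250 = 0.0750 m
S_min ≈ 0.0300+0.0056+0.3850+0.0750  ⇒  S_min = 793/1600 m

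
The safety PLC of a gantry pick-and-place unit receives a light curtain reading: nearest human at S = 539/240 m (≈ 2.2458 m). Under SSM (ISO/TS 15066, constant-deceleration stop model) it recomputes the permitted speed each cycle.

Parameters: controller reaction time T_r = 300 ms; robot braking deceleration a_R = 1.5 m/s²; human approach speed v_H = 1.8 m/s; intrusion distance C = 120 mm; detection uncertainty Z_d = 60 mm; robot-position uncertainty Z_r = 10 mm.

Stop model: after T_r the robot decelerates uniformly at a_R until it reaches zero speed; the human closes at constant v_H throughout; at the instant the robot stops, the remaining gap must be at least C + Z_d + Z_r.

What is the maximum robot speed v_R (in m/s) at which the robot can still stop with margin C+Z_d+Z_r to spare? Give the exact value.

quadratic (1/3)·v² + (3/2)·v + (-1819/1200) = 0
  disc = (3/2)² − 4·(1/3)·(-1819/1200) = 961/225 ; √disc = 31/15
  v_R = (−(3/2) + 31/15) / (2·(1/3)) = 17/20 m/s
check:
T_s = v_R/a_R = (17/20)/(3/2) = 0.5667 s
robot in T_r: 0.8500·0.3000 = 0.2550 m
braking distance = 0.8500²/(2·1.5000) = 0.2408 m
human closes 1.8000·0.8667 = 1.5600 m
residual clearance needed = 0.1200+0.0600+0.0100 = 0.1900 m
sum ≈ 0.2550+0.2408+1.5600+0.1900 ≈ 2.2458 m = S ✓

v_R_max = 17/20 m/s = 0.8500 m/s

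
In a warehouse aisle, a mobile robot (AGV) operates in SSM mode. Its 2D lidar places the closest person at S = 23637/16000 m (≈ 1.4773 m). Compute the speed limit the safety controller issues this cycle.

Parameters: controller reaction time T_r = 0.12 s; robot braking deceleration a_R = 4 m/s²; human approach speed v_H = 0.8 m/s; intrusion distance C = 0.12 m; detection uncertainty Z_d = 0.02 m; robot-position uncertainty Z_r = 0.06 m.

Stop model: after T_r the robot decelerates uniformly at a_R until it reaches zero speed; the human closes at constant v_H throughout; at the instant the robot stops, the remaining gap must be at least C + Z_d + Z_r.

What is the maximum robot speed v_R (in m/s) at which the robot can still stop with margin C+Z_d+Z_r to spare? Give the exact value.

collect terms ⇒ (1/8)·v_R² + (8/25)·v_R + (-18901/16000) = 0
  disc = (8/25)² − 4·(1/8)·(-18901/16000) = 110889/160000 ; √disc = 333/400
  v_R = (−(8/25) + 333/400) / (2·(1/8)) = 41/20 m/s
check:
braking lasts T_s = (41/20)/4 = 0.5125 s
robot covers v_R·T_r = 2.0500·0.1200 = 0.2460 m before braking
robot under decel: 2.0500²/(2·4.0000) = 0.5253 m
human closes 0.8000·0.6325 = 0.5060 m
C+Z_d+Z_r = 0.1200+0.0200+0.0600 = 0.2000 m
sum ≈ 0.2460+0.5253+0.5060+0.2000 ≈ 1.4773 m = S ✓

v_R_max = 41/20 m/s = 2.0500 m/s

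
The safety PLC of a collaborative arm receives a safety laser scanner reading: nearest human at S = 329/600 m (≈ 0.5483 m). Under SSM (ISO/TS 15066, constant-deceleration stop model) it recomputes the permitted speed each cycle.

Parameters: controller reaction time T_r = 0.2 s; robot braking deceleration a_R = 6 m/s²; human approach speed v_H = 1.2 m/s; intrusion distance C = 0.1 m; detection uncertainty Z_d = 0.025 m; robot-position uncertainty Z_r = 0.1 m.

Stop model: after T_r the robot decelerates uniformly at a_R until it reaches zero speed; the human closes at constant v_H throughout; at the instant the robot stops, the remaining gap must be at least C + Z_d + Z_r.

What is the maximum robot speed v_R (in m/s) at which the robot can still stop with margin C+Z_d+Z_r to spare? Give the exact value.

v_R_max = 1/5 m/s = 0.2000 m/s

quadratic (1/12)·v² + (2/5)·v + (-1/12) = 0
  disc = (2/5)² − 4·(1/12)·(-1/12) = 169/900 ; √disc = 13/30
  v_R = (−(2/5) + 13/30) / (2·(1/12)) = 1/5 m/s
check:
stop time T_s = (1/5)/6 = 0.0333 s
robot in T_r: 0.2000·0.2000 = 0.0400 m
robot under decel: 0.2000²/(2·6.0000) = 0.0033 m
person approaches 1.2000·(0.2000+0.0333) = 0.2800 m
C+Z_d+Z_r = 0.1000+0.0250+0.1000 = 0.2250 m
sum ≈ 0.0400+0.0033+0.2800+0.2250 ≈ 0.5483 m = S ✓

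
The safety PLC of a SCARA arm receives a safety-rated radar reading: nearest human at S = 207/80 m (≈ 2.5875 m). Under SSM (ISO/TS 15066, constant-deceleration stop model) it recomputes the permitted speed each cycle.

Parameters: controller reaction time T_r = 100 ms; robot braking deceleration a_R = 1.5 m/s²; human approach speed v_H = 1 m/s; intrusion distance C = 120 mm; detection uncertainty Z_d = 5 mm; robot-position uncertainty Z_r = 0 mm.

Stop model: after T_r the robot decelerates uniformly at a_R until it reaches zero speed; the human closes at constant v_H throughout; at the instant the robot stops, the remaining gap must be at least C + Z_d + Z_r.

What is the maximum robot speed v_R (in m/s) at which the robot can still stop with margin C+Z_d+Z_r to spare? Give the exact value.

v_R_max = 7/4 m/s = 1.7500 m/s

at the boundary: (1/3)·v² + (23/30)·v + (-189/80) = 0
  disc = (23/30)² − 4·(1/3)·(-189/80) = 841/225 ; √disc = 29/15
  v_R = (−(23/30) + 29/15) / (2·(1/3)) = 7/4 m/s
check:
T_s = v_R/a_R = (7/4)/(3/2) = 1.1667 s
robot covers v_R·T_r = 1.7500·0.1000 = 0.1750 m before braking
robot under decel: 1.7500²/(2·1.5000) = 1.0208 m
human over T_r+T_s: 1.0000·(0.1000+1.1667) = 1.2667 m
C+Z_d+Z_r = 0.1200+0.0050+0.0000 = 0.1250 m
sum ≈ 0.1750+1.0208+1.2667+0.1250 ≈ 2.5875 m = S ✓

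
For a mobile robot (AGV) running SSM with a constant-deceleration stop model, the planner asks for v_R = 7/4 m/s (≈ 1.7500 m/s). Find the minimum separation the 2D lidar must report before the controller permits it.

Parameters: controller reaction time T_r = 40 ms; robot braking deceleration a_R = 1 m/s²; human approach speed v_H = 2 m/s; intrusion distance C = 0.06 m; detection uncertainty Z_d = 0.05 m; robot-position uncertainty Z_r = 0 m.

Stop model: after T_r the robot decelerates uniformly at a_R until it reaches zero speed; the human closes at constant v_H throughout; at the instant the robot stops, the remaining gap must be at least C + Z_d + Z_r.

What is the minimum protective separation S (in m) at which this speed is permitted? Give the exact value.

stop time T_s = (7/4)/1 = 1.7500 s
reaction-phase robot travel = 1.7500·0.0400 = 0.0700 m
robot covers 1.7500·1.7500 − ½·1.0000·1.7500² = 1.5312 m while stopping
human over T_r+T_s: 2.0000·(0.0400+1.7500) = 3.5800 m
residual clearance needed = 0.0600+0.0500+0.0000 = 0.1100 m
S_min ≈ 0.0700+1.5312+3.5800+0.1100  ⇒  S_min = 4233/800 m

S_min = 4233/800 m = 5.2912 m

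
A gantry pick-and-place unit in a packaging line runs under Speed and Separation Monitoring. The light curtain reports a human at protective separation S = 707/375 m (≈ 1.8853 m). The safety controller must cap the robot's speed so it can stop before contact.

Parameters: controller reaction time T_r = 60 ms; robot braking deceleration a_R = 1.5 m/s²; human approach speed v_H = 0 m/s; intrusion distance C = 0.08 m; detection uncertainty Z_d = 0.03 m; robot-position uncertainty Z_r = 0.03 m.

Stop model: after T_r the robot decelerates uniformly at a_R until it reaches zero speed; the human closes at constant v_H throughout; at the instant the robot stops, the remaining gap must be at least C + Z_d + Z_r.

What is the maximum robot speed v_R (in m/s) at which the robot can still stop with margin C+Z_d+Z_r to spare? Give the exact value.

v_R_max = 11/5 m/s = 2.2000 m/s

collect terms ⇒ (1/3)·v_R² + (3/50)·v_R + (-1309/750) = 0
  disc = (3/50)² − 4·(1/3)·(-1309/750) = 52441/22500 ; √disc = 229/150
  v_R = (−(3/50) + 229/150) / (2·(1/3)) = 11/5 m/s
check:
T_s = v_R/a_R = (11/5)/(3/2) = 1.4667 s
robot covers v_R·T_r = 2.2000·0.0600 = 0.1320 m before braking
robot covers 2.2000·1.4667 − ½·1.5000·1.4667² = 1.6133 m while stopping
person approaches 0.0000·(0.0600+1.4667) = 0.0000 m
C+Z_d+Z_r = 0.0800+0.0300+0.0300 = 0.1400 m
sum ≈ 0.1320+1.6133+0.0000+0.1400 ≈ 1.8853 m = S ✓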